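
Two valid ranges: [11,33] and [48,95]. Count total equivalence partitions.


Valid ranges: [11,33] and [48,95]
Class 1: x < 11 — invalid
Class 2: 11 ≤ x ≤ 33 — valid
Class 3: 33 < x < 48 — invalid (gap between ranges)
Class 4: 48 ≤ x ≤ 95 — valid
Class 5: x > 95 — invalid
Total equivalence classes: 5

5 equivalence classes


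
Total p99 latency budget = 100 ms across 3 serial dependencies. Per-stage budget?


Formula: per_stage = total_budget / stages
per_stage = 100 / 3
per_stage = 33.33 ms

33.33 ms


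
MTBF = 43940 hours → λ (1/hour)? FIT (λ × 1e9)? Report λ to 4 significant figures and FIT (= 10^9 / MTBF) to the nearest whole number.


Formula: λ = 1 / MTBF; FIT = λ × 1e9 = 1e9 / MTBF
λ = 1 / 43940 ≈ 2.276e-05 failures/hour
FIT = 1e9 / 43940 ≈ 22758 failures per 1e9 hours (nearest whole number)

λ = 2.276e-05 /h, FIT = 22758


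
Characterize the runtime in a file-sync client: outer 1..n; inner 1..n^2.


Reasoning: n times n^2
Complexity: O(n^3)

O(n^3)


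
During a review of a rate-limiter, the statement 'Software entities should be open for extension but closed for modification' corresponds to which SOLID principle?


This describes the Open/Closed Principle (OCP)

Open/Closed Principle (OCP)


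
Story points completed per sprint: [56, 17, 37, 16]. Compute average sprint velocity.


Formula: Avg velocity = Total points / Number of sprints
Points: [56, 17, 37, 16]
Sum = 56 + 17 + 37 + 16 = 126
Avg velocity = 126 / 4 = 31.5 points/sprint

31.5 points/sprint


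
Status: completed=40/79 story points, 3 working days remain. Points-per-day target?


Formula: Required rate = Remaining points / Days left
Remaining = 79 - 40 = 39 points
Required rate = 39 / 3 = 13.0 points/day

13.0 points/day


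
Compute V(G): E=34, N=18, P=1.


Formula: V(G) = E - N + 2P
V(G) = 34 - 18 + 2*1
V(G) = 16 + 2
V(G) = 18

18


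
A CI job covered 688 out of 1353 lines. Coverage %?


Coverage = covered / total * 100
Coverage = 688 / 1353 * 100
Coverage = 50.85%

50.85%


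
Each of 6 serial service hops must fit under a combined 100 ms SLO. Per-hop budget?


Formula: per_stage = total_budget / stages
per_stage = 100 / 6
per_stage = 16.67 ms

16.67 ms


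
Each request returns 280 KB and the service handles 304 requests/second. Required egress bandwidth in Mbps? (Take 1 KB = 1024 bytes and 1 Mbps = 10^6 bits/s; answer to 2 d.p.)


Formula: Mbps = payload_bytes * RPS * 8 / 1e6
Payload per request = 280 KB = 280 * 1024 = 286720 bytes
Total bytes/sec = 286720 * 304 = 87162880
Total bits/sec = 87162880 * 8 = 697303040
Mbps = 697303040 / 1e6 = 697.3

697.3 Mbps


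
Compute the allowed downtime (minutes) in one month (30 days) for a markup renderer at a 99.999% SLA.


Formula: allowed downtime = period * (100 - SLA) / 100
Period (month (30 days)) = 43200 minutes
Unavailability fraction = (100 - 99.999) / 100
Allowed downtime = 43200 * (100 - 99.999) / 100
Allowed downtime = 0.432 minutes

0.432 minutes


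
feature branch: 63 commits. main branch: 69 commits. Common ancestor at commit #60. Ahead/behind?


Common ancestor: commit #60
feature commits after divergence: 63 - 60 = 3
main commits after divergence: 69 - 60 = 9
feature is 3 commits ahead of main
main is 9 commits ahead of feature

feature ahead: 3, main ahead: 9


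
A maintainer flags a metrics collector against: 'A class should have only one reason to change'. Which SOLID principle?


This describes the Single Responsibility Principle (SRP)

Single Responsibility Principle (SRP)


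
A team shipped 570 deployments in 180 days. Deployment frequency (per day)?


Formula: deployments per day = releases / days
= 570 / 180
= 3.167 deploys/day
(equivalently, 22.17 deploys/week)

3.167 deploys/day


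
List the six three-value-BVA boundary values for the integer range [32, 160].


Range: [32, 160]
Boundaries: just below min, min, min+1, max-1, max, just above max
Values: [31, 32, 33, 159, 160, 161]

[31, 32, 33, 159, 160, 161]


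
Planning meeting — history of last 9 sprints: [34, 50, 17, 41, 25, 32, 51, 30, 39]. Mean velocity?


Formula: Avg velocity = Total points / Number of sprints
Points: [34, 50, 17, 41, 25, 32, 51, 30, 39]
Sum = 34 + 50 + 17 + 41 + 25 + 32 + 51 + 30 + 39 = 319
Avg velocity = 319 / 9 = 35.44 points/sprint

35.44 points/sprint


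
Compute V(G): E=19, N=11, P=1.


Formula: V(G) = E - N + 2P
V(G) = 19 - 11 + 2*1
V(G) = 8 + 2
V(G) = 10

10


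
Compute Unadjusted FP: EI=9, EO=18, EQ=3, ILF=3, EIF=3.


UFP = EI*4 + EO*5 + EQ*4 + ILF*10 + EIF*7
UFP = 9*4 + 18*5 + 3*4 + 3*10 + 3*7
UFP = 36 + 90 + 12 + 30 + 21
UFP = 189

189


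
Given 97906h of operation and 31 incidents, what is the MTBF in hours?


Formula: MTBF = Total operating time / Number of failures
MTBF = 97906 / 31
MTBF = 3158.26 hours

3158.26 hours


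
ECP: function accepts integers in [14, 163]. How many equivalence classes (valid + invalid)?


Valid range: [14, 163]
Class 1: x < 14 — invalid
Class 2: 14 ≤ x ≤ 163 — valid
Class 3: x > 163 — invalid
Total equivalence classes: 3

3 equivalence classes


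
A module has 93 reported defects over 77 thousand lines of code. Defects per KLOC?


Defect density = defects / KLOC
Defect density = 93 / 77
Defect density = 1.208 defects/KLOC

1.208 defects/KLOC


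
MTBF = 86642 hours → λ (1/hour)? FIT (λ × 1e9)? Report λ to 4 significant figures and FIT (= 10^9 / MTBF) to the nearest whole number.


Formula: λ = 1 / MTBF; FIT = λ × 1e9 = 1e9 / MTBF
λ = 1 / 86642 ≈ 1.154e-05 failures/hour
FIT = 1e9 / 86642 ≈ 11542 failures per 1e9 hours (nearest whole number)

λ = 1.154e-05 /h, FIT = 11542


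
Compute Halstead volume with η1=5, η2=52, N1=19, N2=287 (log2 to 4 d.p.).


Formula: V = N * log2(η), where N = N1 + N2 and η = η1 + η2
η = 5 + 52 = 57
N = 19 + 287 = 306
log2(57) ≈ 5.8329
V = 306 * 5.8329 = 1784.87

1784.87


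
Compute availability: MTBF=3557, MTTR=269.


Availability = MTBF / (MTBF + MTTR)
Availability = 3557 / (3557 + 269)
Availability = 3557 / 3826
Availability = 92.9692%

92.9692%


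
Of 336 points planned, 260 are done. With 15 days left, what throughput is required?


Formula: Required rate = Remaining points / Days left
Remaining = 336 - 260 = 76 points
Required rate = 76 / 15 = 5.07 points/day

5.07 points/day


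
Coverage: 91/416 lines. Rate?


Coverage = covered / total * 100
Coverage = 91 / 416 * 100
Coverage = 21.88%

21.88%


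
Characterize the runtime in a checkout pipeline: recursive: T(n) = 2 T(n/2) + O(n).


Reasoning: master theorem case 2 (merge-sort recurrence)
Complexity: O(n log n)

O(n log n)


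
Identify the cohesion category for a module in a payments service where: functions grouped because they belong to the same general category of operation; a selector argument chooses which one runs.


Reasoning: Grouped by category of activity, not by data or sequence
Type: Logical cohesion

Logical cohesion


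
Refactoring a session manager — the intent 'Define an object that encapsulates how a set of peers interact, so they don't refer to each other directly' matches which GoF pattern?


This matches the Mediator pattern

Mediator


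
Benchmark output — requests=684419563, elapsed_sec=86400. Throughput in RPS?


Formula: throughput = requests / seconds
throughput = 684419563 / 86400
throughput = 7921.52 requests/second

7921.52 requests/second


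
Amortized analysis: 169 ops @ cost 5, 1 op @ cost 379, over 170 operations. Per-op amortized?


Formula: Amortized cost = Total cost / Operations
Total cost = (169 * 5) + (1 * 379)
Total cost = 845 + 379 = 1224
Amortized = 1224 / 170 = 7.2

7.2


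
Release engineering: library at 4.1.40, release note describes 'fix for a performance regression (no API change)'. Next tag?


Current: 4.1.40
Change category: 'fix for a performance regression (no API change)' → patch bump
SemVer rule: patch bump → increment PATCH (MAJOR and MINOR unchanged)
New: 4.1.41

4.1.41


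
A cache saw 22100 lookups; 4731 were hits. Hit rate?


Formula: hit rate = hits / (hits + misses) * 100
hit rate = 4731 / (4731 + 17369) * 100
hit rate = 4731 / 22100 * 100
hit rate = 21.41%

21.41%


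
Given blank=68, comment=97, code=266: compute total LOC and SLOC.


Total LOC = blank + comment + code
Total LOC = 68 + 97 + 266 = 431
SLOC (source only) = code = 266

Total LOC: 431, SLOC: 266


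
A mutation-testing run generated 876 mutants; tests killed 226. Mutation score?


Mutation score = killed / total * 100
Mutation score = 226 / 876 * 100
Mutation score = 25.8%

25.8%


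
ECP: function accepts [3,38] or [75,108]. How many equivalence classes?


Valid ranges: [3,38] and [75,108]
Class 1: x < 3 — invalid
Class 2: 3 ≤ x ≤ 38 — valid
Class 3: 38 < x < 75 — invalid (gap between ranges)
Class 4: 75 ≤ x ≤ 108 — valid
Class 5: x > 108 — invalid
Total equivalence classes: 5

5 equivalence classes


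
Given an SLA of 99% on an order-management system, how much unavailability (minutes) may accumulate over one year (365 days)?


Formula: allowed downtime = period * (100 - SLA) / 100
Period (year (365 days)) = 525600 minutes
Unavailability fraction = (100 - 99.0) / 100
Allowed downtime = 525600 * (100 - 99.0) / 100
Allowed downtime = 5256.0 minutes

5256.0 minutes


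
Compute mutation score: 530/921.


Mutation score = killed / total * 100
Mutation score = 530 / 921 * 100
Mutation score = 57.55%

57.55%


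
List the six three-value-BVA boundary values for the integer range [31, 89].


Range: [31, 89]
Boundaries: just below min, min, min+1, max-1, max, just above max
Values: [30, 31, 32, 88, 89, 90]

[30, 31, 32, 88, 89, 90]


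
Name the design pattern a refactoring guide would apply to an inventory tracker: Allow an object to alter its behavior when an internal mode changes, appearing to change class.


This matches the State pattern

State


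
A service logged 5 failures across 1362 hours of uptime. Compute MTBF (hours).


Formula: MTBF = Total operating time / Number of failures
MTBF = 1362 / 5
MTBF = 272.4 hours

272.4 hours


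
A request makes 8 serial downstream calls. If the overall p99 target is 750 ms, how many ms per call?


Formula: per_stage = total_budget / stages
per_stage = 750 / 8
per_stage = 93.75 ms

93.75 ms


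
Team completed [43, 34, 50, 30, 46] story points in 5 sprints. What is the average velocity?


Formula: Avg velocity = Total points / Number of sprints
Points: [43, 34, 50, 30, 46]
Sum = 43 + 34 + 50 + 30 + 46 = 203
Avg velocity = 203 / 5 = 40.6 points/sprint

40.6 points/sprint


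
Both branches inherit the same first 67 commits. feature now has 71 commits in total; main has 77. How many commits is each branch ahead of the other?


Common ancestor: commit #67
feature commits after divergence: 71 - 67 = 4
main commits after divergence: 77 - 67 = 10
feature is 4 commits ahead of main
main is 10 commits ahead of feature

feature ahead: 4, main ahead: 10


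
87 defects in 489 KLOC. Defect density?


Defect density = defects / KLOC
Defect density = 87 / 489
Defect density = 0.178 defects/KLOC

0.178 defects/KLOC


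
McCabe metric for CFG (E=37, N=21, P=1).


Formula: V(G) = E - N + 2P
V(G) = 37 - 21 + 2*1
V(G) = 16 + 2
V(G) = 18

18


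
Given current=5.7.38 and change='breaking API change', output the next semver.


Current: 5.7.38
Change category: 'breaking API change' → major bump
SemVer rule: major bump → increment MAJOR, reset MINOR and PATCH to 0
New: 6.0.0

6.0.0


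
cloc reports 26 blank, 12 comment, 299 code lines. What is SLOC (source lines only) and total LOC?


Total LOC = blank + comment + code
Total LOC = 26 + 12 + 299 = 337
SLOC (source only) = code = 299

Total LOC: 337, SLOC: 299


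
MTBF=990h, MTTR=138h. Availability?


Availability = MTBF / (MTBF + MTTR)
Availability = 990 / (990 + 138)
Availability = 990 / 1128
Availability = 87.766%

87.766%


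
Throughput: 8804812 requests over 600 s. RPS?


Formula: throughput = requests / seconds
throughput = 8804812 / 600
throughput = 14674.69 requests/second

14674.69 requests/second


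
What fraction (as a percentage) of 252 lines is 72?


Coverage = covered / total * 100
Coverage = 72 / 252 * 100
Coverage = 28.57%

28.57%


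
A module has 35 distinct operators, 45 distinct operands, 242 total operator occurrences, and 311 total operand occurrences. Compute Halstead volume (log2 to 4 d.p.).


Formula: V = N * log2(η), where N = N1 + N2 and η = η1 + η2
η = 35 + 45 = 80
N = 242 + 311 = 553
log2(80) ≈ 6.3219
V = 553 * 6.3219 = 3496.01

3496.01


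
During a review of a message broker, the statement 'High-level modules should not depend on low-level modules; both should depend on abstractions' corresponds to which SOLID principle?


This describes the Dependency Inversion Principle (DIP)

Dependency Inversion Principle (DIP)


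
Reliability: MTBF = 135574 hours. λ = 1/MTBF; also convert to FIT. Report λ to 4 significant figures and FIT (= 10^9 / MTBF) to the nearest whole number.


Formula: λ = 1 / MTBF; FIT = λ × 1e9 = 1e9 / MTBF
λ = 1 / 135574 ≈ 7.376e-06 failures/hour
FIT = 1e9 / 135574 ≈ 7376 failures per 1e9 hours (nearest whole number)

λ = 7.376e-06 /h, FIT = 7376


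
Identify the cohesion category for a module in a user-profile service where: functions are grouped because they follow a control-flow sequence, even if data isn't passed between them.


Reasoning: Grouped by order of execution within a routine, not by data flow
Type: Procedural cohesion

Procedural cohesion


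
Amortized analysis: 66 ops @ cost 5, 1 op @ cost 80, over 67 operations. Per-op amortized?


Formula: Amortized cost = Total cost / Operations
Total cost = (66 * 5) + (1 * 80)
Total cost = 330 + 80 = 410
Amortized = 410 / 67 = 6.1194

6.1194


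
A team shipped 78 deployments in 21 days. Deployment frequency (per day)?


Formula: deployments per day = releases / days
= 78 / 21
= 3.714 deploys/day
(equivalently, 26.0 deploys/week)

3.714 deploys/day


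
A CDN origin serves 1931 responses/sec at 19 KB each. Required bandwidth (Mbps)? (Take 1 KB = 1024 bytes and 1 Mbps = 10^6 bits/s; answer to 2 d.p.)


Formula: Mbps = payload_bytes * RPS * 8 / 1e6
Payload per request = 19 KB = 19 * 1024 = 19456 bytes
Total bytes/sec = 19456 * 1931 = 37569536
Total bits/sec = 37569536 * 8 = 300556288
Mbps = 300556288 / 1e6 = 300.56

300.56 Mbps


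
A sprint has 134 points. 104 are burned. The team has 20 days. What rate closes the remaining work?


Formula: Required rate = Remaining points / Days left
Remaining = 134 - 104 = 30 points
Required rate = 30 / 20 = 1.5 points/day

1.5 points/day


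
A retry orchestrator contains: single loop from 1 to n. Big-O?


Reasoning: one pass through n items
Complexity: O(n)

O(n)


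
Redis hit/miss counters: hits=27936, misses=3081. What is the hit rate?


Formula: hit rate = hits / (hits + misses) * 100
hit rate = 27936 / (27936 + 3081) * 100
hit rate = 27936 / 31017 * 100
hit rate = 90.07%

90.07%


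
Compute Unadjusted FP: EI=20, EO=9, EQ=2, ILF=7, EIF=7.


UFP = EI*4 + EO*5 + EQ*4 + ILF*10 + EIF*7
UFP = 20*4 + 9*5 + 2*4 + 7*10 + 7*7
UFP = 80 + 45 + 8 + 70 + 49
UFP = 252

252


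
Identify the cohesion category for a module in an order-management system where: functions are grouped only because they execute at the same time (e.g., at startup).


Reasoning: Related by timing only
Type: Temporal cohesion

Temporal cohesion


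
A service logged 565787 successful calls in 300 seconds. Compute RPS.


Formula: throughput = requests / seconds
throughput = 565787 / 300
throughput = 1885.96 requests/second

1885.96 requests/second


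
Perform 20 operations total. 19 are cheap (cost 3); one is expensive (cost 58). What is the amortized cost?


Formula: Amortized cost = Total cost / Operations
Total cost = (19 * 3) + (1 * 58)
Total cost = 57 + 58 = 115
Amortized = 115 / 20 = 5.75

5.75


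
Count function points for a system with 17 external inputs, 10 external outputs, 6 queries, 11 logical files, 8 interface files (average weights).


UFP = EI*4 + EO*5 + EQ*4 + ILF*10 + EIF*7
UFP = 17*4 + 10*5 + 6*4 + 11*10 + 8*7
UFP = 68 + 50 + 24 + 110 + 56
UFP = 308

308


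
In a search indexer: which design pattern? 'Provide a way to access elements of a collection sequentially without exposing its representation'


This matches the Iterator pattern

Iterator


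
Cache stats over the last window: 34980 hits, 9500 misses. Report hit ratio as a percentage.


Formula: hit rate = hits / (hits + misses) * 100
hit rate = 34980 / (34980 + 9500) * 100
hit rate = 34980 / 44480 * 100
hit rate = 78.64%

78.64%


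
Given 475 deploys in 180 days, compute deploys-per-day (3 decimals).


Formula: deployments per day = releases / days
= 475 / 180
= 2.639 deploys/day
(equivalently, 18.47 deploys/week)

2.639 deploys/day


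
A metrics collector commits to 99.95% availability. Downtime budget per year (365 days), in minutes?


Formula: allowed downtime = period * (100 - SLA) / 100
Period (year (365 days)) = 525600 minutes
Unavailability fraction = (100 - 99.95) / 100
Allowed downtime = 525600 * (100 - 99.95) / 100
Allowed downtime = 262.8 minutes

262.8 minutes


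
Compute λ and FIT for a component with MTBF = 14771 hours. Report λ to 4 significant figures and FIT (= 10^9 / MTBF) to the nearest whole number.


Formula: λ = 1 / MTBF; FIT = λ × 1e9 = 1e9 / MTBF
λ = 1 / 14771 ≈ 6.770e-05 failures/hour
FIT = 1e9 / 14771 ≈ 67700 failures per 1e9 hours (nearest whole number)

λ = 6.770e-05 /h, FIT = 67700


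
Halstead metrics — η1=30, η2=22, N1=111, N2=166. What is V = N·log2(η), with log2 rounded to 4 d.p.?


Formula: V = N * log2(η), where N = N1 + N2 and η = η1 + η2
η = 30 + 22 = 52
N = 111 + 166 = 277
log2(52) ≈ 5.7004
V = 277 * 5.7004 = 1579.01

1579.01


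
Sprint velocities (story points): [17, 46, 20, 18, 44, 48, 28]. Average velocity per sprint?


Formula: Avg velocity = Total points / Number of sprints
Points: [17, 46, 20, 18, 44, 48, 28]
Sum = 17 + 46 + 20 + 18 + 44 + 48 + 28 = 221
Avg velocity = 221 / 7 = 31.57 points/sprint

31.57 points/sprint


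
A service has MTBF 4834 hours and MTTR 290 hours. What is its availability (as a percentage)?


Availability = MTBF / (MTBF + MTTR)
Availability = 4834 / (4834 + 290)
Availability = 4834 / 5124
Availability = 94.3404%

94.3404%


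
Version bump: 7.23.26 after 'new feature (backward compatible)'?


Current: 7.23.26
Change category: 'new feature (backward compatible)' → minor bump
SemVer rule: minor bump → increment MINOR, reset PATCH to 0 (MAJOR unchanged)
New: 7.24.0

7.24.0


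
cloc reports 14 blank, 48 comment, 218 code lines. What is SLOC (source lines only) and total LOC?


Total LOC = blank + comment + code
Total LOC = 14 + 48 + 218 = 280
SLOC (source only) = code = 218

Total LOC: 280, SLOC: 218


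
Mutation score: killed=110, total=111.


Mutation score = killed / total * 100
Mutation score = 110 / 111 * 100
Mutation score = 99.1%

99.1%


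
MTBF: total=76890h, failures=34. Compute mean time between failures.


Formula: MTBF = Total operating time / Number of failures
MTBF = 76890 / 34
MTBF = 2261.47 hours

2261.47 hours


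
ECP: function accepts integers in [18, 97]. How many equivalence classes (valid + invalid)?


Valid range: [18, 97]
Class 1: x < 18 — invalid
Class 2: 18 ≤ x ≤ 97 — valid
Class 3: x > 97 — invalid
Total equivalence classes: 3

3 equivalence classes


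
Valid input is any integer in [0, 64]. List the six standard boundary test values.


Range: [0, 64]
Boundaries: just below min, min, min+1, max-1, max, just above max
Values: [-1, 0, 1, 63, 64, 65]

[-1, 0, 1, 63, 64, 65]


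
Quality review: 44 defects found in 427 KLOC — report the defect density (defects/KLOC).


Defect density = defects / KLOC
Defect density = 44 / 427
Defect density = 0.103 defects/KLOC

0.103 defects/KLOC


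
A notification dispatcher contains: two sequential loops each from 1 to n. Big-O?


Reasoning: sequential dominates: O(n) + O(n) = O(n)
Complexity: O(n)

O(n)


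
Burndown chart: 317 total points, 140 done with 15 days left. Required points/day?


Formula: Required rate = Remaining points / Days left
Remaining = 317 - 140 = 177 points
Required rate = 177 / 15 = 11.8 points/day

11.8 points/day


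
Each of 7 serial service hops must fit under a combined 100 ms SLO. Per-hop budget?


Formula: per_stage = total_budget / stages
per_stage = 100 / 7
per_stage = 14.29 ms

14.29 ms


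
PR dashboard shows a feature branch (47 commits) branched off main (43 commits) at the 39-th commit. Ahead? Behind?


Common ancestor: commit #39
feature commits after divergence: 47 - 39 = 8
main commits after divergence: 43 - 39 = 4
feature is 8 commits ahead of main
main is 4 commits ahead of feature

feature ahead: 8, main ahead: 4


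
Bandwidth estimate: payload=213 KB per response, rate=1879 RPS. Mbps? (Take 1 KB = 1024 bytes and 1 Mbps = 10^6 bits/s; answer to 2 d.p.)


Formula: Mbps = payload_bytes * RPS * 8 / 1e6
Payload per request = 213 KB = 213 * 1024 = 218112 bytes
Total bytes/sec = 218112 * 1879 = 409832448
Total bits/sec = 409832448 * 8 = 3278659584
Mbps = 3278659584 / 1e6 = 3278.66

3278.66 Mbps


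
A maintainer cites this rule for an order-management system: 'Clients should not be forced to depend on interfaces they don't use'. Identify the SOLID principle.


This describes the Interface Segregation Principle (ISP)

Interface Segregation Principle (ISP)


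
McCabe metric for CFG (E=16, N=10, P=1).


Formula: V(G) = E - N + 2P
V(G) = 16 - 10 + 2*1
V(G) = 6 + 2
V(G) = 8

8


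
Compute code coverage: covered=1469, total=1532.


Coverage = covered / total * 100
Coverage = 1469 / 1532 * 100
Coverage = 95.89%

95.89%


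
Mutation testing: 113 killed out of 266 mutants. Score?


Mutation score = killed / total * 100
Mutation score = 113 / 266 * 100
Mutation score = 42.48%

42.48%


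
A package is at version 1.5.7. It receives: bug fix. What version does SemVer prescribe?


Current: 1.5.7
Change category: 'bug fix' → patch bump
SemVer rule: patch bump → increment PATCH (MAJOR and MINOR unchanged)
New: 1.5.8

1.5.8


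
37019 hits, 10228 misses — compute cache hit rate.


Formula: hit rate = hits / (hits + misses) * 100
hit rate = 37019 / (37019 + 10228) * 100
hit rate = 37019 / 47247 * 100
hit rate = 78.35%

78.35%


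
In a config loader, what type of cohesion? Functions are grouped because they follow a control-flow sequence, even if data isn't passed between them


Reasoning: Grouped by order of execution within a routine, not by data flow
Type: Procedural cohesion

Procedural cohesion


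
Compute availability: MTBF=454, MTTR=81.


Availability = MTBF / (MTBF + MTTR)
Availability = 454 / (454 + 81)
Availability = 454 / 535
Availability = 84.8598%

84.8598%


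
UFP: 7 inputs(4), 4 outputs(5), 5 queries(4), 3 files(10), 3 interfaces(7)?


UFP = EI*4 + EO*5 + EQ*4 + ILF*10 + EIF*7
UFP = 7*4 + 4*5 + 5*4 + 3*10 + 3*7
UFP = 28 + 20 + 20 + 30 + 21
UFP = 119

119


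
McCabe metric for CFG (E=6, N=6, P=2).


Formula: V(G) = E - N + 2P
V(G) = 6 - 6 + 2*2
V(G) = 0 + 4
V(G) = 4

4


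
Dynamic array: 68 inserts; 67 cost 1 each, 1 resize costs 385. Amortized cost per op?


Formula: Amortized cost = Total cost / Operations
Total cost = (67 * 1) + (1 * 385)
Total cost = 67 + 385 = 452
Amortized = 452 / 68 = 6.6471

6.6471


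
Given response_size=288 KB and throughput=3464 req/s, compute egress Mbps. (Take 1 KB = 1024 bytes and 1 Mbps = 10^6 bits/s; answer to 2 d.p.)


Formula: Mbps = payload_bytes * RPS * 8 / 1e6
Payload per request = 288 KB = 288 * 1024 = 294912 bytes
Total bytes/sec = 294912 * 3464 = 1021575168
Total bits/sec = 1021575168 * 8 = 8172601344
Mbps = 8172601344 / 1e6 = 8172.6

8172.6 Mbps


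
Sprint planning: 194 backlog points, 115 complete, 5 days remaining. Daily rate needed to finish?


Formula: Required rate = Remaining points / Days left
Remaining = 194 - 115 = 79 points
Required rate = 79 / 5 = 15.8 points/day

15.8 points/day


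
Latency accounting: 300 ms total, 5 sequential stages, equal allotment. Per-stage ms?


Formula: per_stage = total_budget / stages
per_stage = 300 / 5
per_stage = 60.0 ms

60.0 ms


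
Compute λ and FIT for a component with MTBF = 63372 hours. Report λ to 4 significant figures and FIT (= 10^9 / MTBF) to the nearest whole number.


Formula: λ = 1 / MTBF; FIT = λ × 1e9 = 1e9 / MTBF
λ = 1 / 63372 ≈ 1.578e-05 failures/hour
FIT = 1e9 / 63372 ≈ 15780 failures per 1e9 hours (nearest whole number)

λ = 1.578e-05 /h, FIT = 15780


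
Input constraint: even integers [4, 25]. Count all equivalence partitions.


Constraint: even integers in [4, 25]
Class 1: x < 4 — out-of-range invalid
Class 2: x in [4,25] but odd — wrong type invalid
Class 3: x in [4,25] and even — valid
Class 4: x > 25 — out-of-range invalid
Total equivalence classes: 4

4 equivalence classes


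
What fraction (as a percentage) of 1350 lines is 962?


Coverage = covered / total * 100
Coverage = 962 / 1350 * 100
Coverage = 71.26%

71.26%


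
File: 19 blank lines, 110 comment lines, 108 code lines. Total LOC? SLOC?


Total LOC = blank + comment + code
Total LOC = 19 + 110 + 108 = 237
SLOC (source only) = code = 108

Total LOC: 237, SLOC: 108


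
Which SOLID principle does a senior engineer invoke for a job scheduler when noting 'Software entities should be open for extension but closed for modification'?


This describes the Open/Closed Principle (OCP)

Open/Closed Principle (OCP)


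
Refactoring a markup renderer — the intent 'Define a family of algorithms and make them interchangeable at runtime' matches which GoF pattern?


This matches the Strategy pattern

Strategy


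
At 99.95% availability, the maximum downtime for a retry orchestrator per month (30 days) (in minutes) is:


Formula: allowed downtime = period * (100 - SLA) / 100
Period (month (30 days)) = 43200 minutes
Unavailability fraction = (100 - 99.95) / 100
Allowed downtime = 43200 * (100 - 99.95) / 100
Allowed downtime = 21.6 minutes

21.6 minutes


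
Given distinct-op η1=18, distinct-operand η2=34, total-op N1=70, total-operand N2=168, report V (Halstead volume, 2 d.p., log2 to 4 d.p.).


Formula: V = N * log2(η), where N = N1 + N2 and η = η1 + η2
η = 18 + 34 = 52
N = 70 + 168 = 238
log2(52) ≈ 5.7004
V = 238 * 5.7004 = 1356.70

1356.70


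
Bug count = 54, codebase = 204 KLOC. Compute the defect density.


Defect density = defects / KLOC
Defect density = 54 / 204
Defect density = 0.265 defects/KLOC

0.265 defects/KLOC


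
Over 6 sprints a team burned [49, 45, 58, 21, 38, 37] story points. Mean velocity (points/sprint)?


Formula: Avg velocity = Total points / Number of sprints
Points: [49, 45, 58, 21, 38, 37]
Sum = 49 + 45 + 58 + 21 + 38 + 37 = 248
Avg velocity = 248 / 6 = 41.33 points/sprint

41.33 points/sprint


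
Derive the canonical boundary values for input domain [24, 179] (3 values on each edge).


Range: [24, 179]
Boundaries: just below min, min, min+1, max-1, max, just above max
Values: [23, 24, 25, 178, 179, 180]

[23, 24, 25, 178, 179, 180]


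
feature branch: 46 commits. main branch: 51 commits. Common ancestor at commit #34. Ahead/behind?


Common ancestor: commit #34
feature commits after divergence: 46 - 34 = 12
main commits after divergence: 51 - 34 = 17
feature is 12 commits ahead of main
main is 17 commits ahead of feature

feature ahead: 12, main ahead: 17


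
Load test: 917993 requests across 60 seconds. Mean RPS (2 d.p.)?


Formula: throughput = requests / seconds
throughput = 917993 / 60
throughput = 15299.88 requests/second

15299.88 requests/second


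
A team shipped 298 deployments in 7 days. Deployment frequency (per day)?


Formula: deployments per day = releases / days
= 298 / 7
= 42.571 deploys/day
(equivalently, 298.0 deploys/week)

42.571 deploys/day


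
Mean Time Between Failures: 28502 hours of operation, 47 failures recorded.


Formula: MTBF = Total operating time / Number of failures
MTBF = 28502 / 47
MTBF = 606.43 hours

606.43 hours


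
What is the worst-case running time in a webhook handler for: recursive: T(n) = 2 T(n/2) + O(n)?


Reasoning: master theorem case 2 (merge-sort recurrence)
Complexity: O(n log n)

O(n log n)


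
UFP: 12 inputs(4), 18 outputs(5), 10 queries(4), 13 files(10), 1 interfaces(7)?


UFP = EI*4 + EO*5 + EQ*4 + ILF*10 + EIF*7
UFP = 12*4 + 18*5 + 10*4 + 13*10 + 1*7
UFP = 48 + 90 + 40 + 130 + 7
UFP = 315

315


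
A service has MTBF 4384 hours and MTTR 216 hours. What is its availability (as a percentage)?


Availability = MTBF / (MTBF + MTTR)
Availability = 4384 / (4384 + 216)
Availability = 4384 / 4600
Availability = 95.3043%

95.3043%


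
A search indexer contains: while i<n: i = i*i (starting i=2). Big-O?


Reasoning: squaring drives double-exponential growth; iterations ~ log log n
Complexity: O(log log n)

O(log log n)


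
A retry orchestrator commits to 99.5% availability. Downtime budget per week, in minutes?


Formula: allowed downtime = period * (100 - SLA) / 100
Period (week) = 10080 minutes
Unavailability fraction = (100 - 99.5) / 100
Allowed downtime = 10080 * (100 - 99.5) / 100
Allowed downtime = 50.4 minutes

50.4 minutes


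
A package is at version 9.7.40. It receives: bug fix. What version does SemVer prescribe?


Current: 9.7.40
Change category: 'bug fix' → patch bump
SemVer rule: patch bump → increment PATCH (MAJOR and MINOR unchanged)
New: 9.7.41

9.7.41


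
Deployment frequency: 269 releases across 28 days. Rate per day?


Formula: deployments per day = releases / days
= 269 / 28
= 9.607 deploys/day
(equivalently, 67.25 deploys/week)

9.607 deploys/day


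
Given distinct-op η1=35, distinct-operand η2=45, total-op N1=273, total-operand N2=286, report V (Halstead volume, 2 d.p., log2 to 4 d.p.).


Formula: V = N * log2(η), where N = N1 + N2 and η = η1 + η2
η = 35 + 45 = 80
N = 273 + 286 = 559
log2(80) ≈ 6.3219
V = 559 * 6.3219 = 3533.94

3533.94


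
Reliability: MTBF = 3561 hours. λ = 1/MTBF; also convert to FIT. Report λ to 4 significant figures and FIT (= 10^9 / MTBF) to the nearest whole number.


Formula: λ = 1 / MTBF; FIT = λ × 1e9 = 1e9 / MTBF
λ = 1 / 3561 ≈ 2.808e-04 failures/hour
FIT = 1e9 / 3561 ≈ 280820 failures per 1e9 hours (nearest whole number)

λ = 2.808e-04 /h, FIT = 280820


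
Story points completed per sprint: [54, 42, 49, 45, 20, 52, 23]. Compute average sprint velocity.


Formula: Avg velocity = Total points / Number of sprints
Points: [54, 42, 49, 45, 20, 52, 23]
Sum = 54 + 42 + 49 + 45 + 20 + 52 + 23 = 285
Avg velocity = 285 / 7 = 40.71 points/sprint

40.71 points/sprint


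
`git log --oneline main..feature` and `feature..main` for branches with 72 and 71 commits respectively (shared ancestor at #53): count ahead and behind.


Common ancestor: commit #53
feature commits after divergence: 72 - 53 = 19
main commits after divergence: 71 - 53 = 18
feature is 19 commits ahead of main
main is 18 commits ahead of feature

feature ahead: 19, main ahead: 18


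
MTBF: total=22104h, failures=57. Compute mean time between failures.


Formula: MTBF = Total operating time / Number of failures
MTBF = 22104 / 57
MTBF = 387.79 hours

387.79 hours


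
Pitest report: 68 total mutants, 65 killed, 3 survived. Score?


Mutation score = killed / total * 100
Mutation score = 65 / 68 * 100
Mutation score = 95.59%

95.59%


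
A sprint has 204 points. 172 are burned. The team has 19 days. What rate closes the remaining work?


Formula: Required rate = Remaining points / Days left
Remaining = 204 - 172 = 32 points
Required rate = 32 / 19 = 1.68 points/day

1.68 points/day


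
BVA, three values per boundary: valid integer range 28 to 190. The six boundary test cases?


Range: [28, 190]
Boundaries: just below min, min, min+1, max-1, max, just above max
Values: [27, 28, 29, 189, 190, 191]

[27, 28, 29, 189, 190, 191]


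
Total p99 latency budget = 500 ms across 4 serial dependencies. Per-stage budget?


Formula: per_stage = total_budget / stages
per_stage = 500 / 4
per_stage = 125.0 ms

125.0 ms


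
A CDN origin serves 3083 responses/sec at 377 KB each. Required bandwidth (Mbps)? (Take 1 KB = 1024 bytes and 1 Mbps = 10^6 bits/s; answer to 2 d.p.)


Formula: Mbps = payload_bytes * RPS * 8 / 1e6
Payload per request = 377 KB = 377 * 1024 = 386048 bytes
Total bytes/sec = 386048 * 3083 = 1190185984
Total bits/sec = 1190185984 * 8 = 9521487872
Mbps = 9521487872 / 1e6 = 9521.49

9521.49 Mbps


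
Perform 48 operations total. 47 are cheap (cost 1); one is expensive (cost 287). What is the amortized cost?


Formula: Amortized cost = Total cost / Operations
Total cost = (47 * 1) + (1 * 287)
Total cost = 47 + 287 = 334
Amortized = 334 / 48 = 6.9583

6.9583


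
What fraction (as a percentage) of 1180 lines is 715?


Coverage = covered / total * 100
Coverage = 715 / 1180 * 100
Coverage = 60.59%

60.59%


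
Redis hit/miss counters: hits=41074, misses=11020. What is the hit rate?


Formula: hit rate = hits / (hits + misses) * 100
hit rate = 41074 / (41074 + 11020) * 100
hit rate = 41074 / 52094 * 100
hit rate = 78.85%

78.85%


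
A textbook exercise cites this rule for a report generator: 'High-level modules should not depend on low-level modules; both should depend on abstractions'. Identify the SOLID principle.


This describes the Dependency Inversion Principle (DIP)

Dependency Inversion Principle (DIP)


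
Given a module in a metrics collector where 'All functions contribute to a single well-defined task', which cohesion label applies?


Reasoning: Best: single purpose
Type: Functional cohesion

Functional cohesion


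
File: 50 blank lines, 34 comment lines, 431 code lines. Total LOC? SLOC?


Total LOC = blank + comment + code
Total LOC = 50 + 34 + 431 = 515
SLOC (source only) = code = 431

Total LOC: 515, SLOC: 431


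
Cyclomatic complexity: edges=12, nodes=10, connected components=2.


Formula: V(G) = E - N + 2P
V(G) = 12 - 10 + 2*2
V(G) = 2 + 4
V(G) = 6

6


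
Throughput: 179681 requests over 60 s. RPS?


Formula: throughput = requests / seconds
throughput = 179681 / 60
throughput = 2994.68 requests/second

2994.68 requests/second


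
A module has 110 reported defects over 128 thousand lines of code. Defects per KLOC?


Defect density = defects / KLOC
Defect density = 110 / 128
Defect density = 0.859 defects/KLOC

0.859 defects/KLOC


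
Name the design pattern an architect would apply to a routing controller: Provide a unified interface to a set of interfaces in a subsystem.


This matches the Facade pattern

Facade


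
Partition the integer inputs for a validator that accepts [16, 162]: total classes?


Valid range: [16, 162]
Class 1: x < 16 — invalid
Class 2: 16 ≤ x ≤ 162 — valid
Class 3: x > 162 — invalid
Total equivalence classes: 3

3 equivalence classes


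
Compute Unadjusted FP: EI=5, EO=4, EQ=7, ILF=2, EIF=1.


UFP = EI*4 + EO*5 + EQ*4 + ILF*10 + EIF*7
UFP = 5*4 + 4*5 + 7*4 + 2*10 + 1*7
UFP = 20 + 20 + 28 + 20 + 7
UFP = 95

95


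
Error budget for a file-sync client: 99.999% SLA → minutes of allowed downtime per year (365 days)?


Formula: allowed downtime = period * (100 - SLA) / 100
Period (year (365 days)) = 525600 minutes
Unavailability fraction = (100 - 99.999) / 100
Allowed downtime = 525600 * (100 - 99.999) / 100
Allowed downtime = 5.256 minutes

5.256 minutes


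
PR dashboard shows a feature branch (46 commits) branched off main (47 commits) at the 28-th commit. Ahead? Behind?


Common ancestor: commit #28
feature commits after divergence: 46 - 28 = 18
main commits after divergence: 47 - 28 = 19
feature is 18 commits ahead of main
main is 19 commits ahead of feature

feature ahead: 18, main ahead: 19


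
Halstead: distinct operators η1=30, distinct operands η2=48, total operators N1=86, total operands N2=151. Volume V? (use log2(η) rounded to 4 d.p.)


Formula: V = N * log2(η), where N = N1 + N2 and η = η1 + η2
η = 30 + 48 = 78
N = 86 + 151 = 237
log2(78) ≈ 6.2854
V = 237 * 6.2854 = 1489.64

1489.64


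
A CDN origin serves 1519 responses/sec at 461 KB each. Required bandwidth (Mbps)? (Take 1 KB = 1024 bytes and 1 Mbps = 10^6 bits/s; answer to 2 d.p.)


Formula: Mbps = payload_bytes * RPS * 8 / 1e6
Payload per request = 461 KB = 461 * 1024 = 472064 bytes
Total bytes/sec = 472064 * 1519 = 717065216
Total bits/sec = 717065216 * 8 = 5736521728
Mbps = 5736521728 / 1e6 = 5736.52

5736.52 Mbps


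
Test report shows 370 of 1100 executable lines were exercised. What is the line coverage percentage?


Coverage = covered / total * 100
Coverage = 370 / 1100 * 100
Coverage = 33.64%

33.64%


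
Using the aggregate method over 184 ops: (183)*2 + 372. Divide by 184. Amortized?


Formula: Amortized cost = Total cost / Operations
Total cost = (183 * 2) + (1 * 372)
Total cost = 366 + 372 = 738
Amortized = 738 / 184 = 4.0109

4.0109


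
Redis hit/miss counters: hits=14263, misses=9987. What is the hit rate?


Formula: hit rate = hits / (hits + misses) * 100
hit rate = 14263 / (14263 + 9987) * 100
hit rate = 14263 / 24250 * 100
hit rate = 58.82%

58.82%


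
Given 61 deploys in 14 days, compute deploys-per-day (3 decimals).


Formula: deployments per day = releases / days
= 61 / 14
= 4.357 deploys/day
(equivalently, 30.5 deploys/week)

4.357 deploys/day


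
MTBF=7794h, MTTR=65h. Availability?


Availability = MTBF / (MTBF + MTTR)
Availability = 7794 / (7794 + 65)
Availability = 7794 / 7859
Availability = 99.1729%

99.1729%


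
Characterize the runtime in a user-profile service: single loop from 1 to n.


Reasoning: one pass through n items
Complexity: O(n)

O(n)


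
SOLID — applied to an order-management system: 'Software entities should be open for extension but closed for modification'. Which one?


This describes the Open/Closed Principle (OCP)

Open/Closed Principle (OCP)


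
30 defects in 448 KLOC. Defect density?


Defect density = defects / KLOC
Defect density = 30 / 448
Defect density = 0.067 defects/KLOC

0.067 defects/KLOC


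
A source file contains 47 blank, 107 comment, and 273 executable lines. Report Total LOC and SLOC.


Total LOC = blank + comment + code
Total LOC = 47 + 107 + 273 = 427
SLOC (source only) = code = 273

Total LOC: 427, SLOC: 273


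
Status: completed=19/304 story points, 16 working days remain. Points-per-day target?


Formula: Required rate = Remaining points / Days left
Remaining = 304 - 19 = 285 points
Required rate = 285 / 16 = 17.81 points/day

17.81 points/day


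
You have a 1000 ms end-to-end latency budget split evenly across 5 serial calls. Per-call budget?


Formula: per_stage = total_budget / stages
per_stage = 1000 / 5
per_stage = 200.0 ms

200.0 ms


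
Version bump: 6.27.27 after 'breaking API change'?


Current: 6.27.27
Change category: 'breaking API change' → major bump
SemVer rule: major bump → increment MAJOR, reset MINOR and PATCH to 0
New: 7.0.0

7.0.0


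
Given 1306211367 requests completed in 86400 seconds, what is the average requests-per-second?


Formula: throughput = requests / seconds
throughput = 1306211367 / 86400
throughput = 15118.19 requests/second

15118.19 requests/second
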